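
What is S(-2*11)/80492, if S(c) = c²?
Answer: 121/20123 ≈ 0.0060130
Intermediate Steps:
S(-2*11)/80492 = (-2*11)²/80492 = (-22)²*(1/80492) = 484*(1/80492) = 121/20123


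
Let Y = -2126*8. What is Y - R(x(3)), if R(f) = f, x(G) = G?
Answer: -17011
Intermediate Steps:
Y = -17008
Y - R(x(3)) = -17008 - 1*3 = -17008 - 3 = -17011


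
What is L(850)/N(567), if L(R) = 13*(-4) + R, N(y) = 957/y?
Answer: 150822/319 ≈ 472.80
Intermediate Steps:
L(R) = -52 + R
L(850)/N(567) = (-52 + 850)/((957/567)) = 798/((957*(1/567))) = 798/(319/189) = 798*(189/319) = 150822/319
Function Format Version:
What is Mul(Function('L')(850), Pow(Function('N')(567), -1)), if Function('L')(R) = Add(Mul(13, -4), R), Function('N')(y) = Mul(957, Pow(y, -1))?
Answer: Rational(150822, 319) ≈ 472.80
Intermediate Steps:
Function('L')(R) = Add(-52, R)
Mul(Function('L')(850), Pow(Function('N')(567), -1)) = Mul(Add(-52, 850), Pow(Mul(957, Pow(567, -1)), -1)) = Mul(798, Pow(Mul(957, Rational(1, 567)), -1)) = Mul(798, Pow(Rational(319, 189), -1)) = Mul(798, Rational(189, 319)) = Rational(150822, 319)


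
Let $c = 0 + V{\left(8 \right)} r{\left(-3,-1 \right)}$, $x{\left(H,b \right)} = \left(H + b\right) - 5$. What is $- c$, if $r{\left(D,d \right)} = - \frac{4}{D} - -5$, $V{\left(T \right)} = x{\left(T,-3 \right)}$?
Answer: $0$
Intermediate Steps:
$x{\left(H,b \right)} = -5 + H + b$
$V{\left(T \right)} = -8 + T$ ($V{\left(T \right)} = -5 + T - 3 = -8 + T$)
$r{\left(D,d \right)} = 5 - \frac{4}{D}$ ($r{\left(D,d \right)} = - \frac{4}{D} + 5 = 5 - \frac{4}{D}$)
$c = 0$ ($c = 0 + \left(-8 + 8\right) \left(5 - \frac{4}{-3}\right) = 0 + 0 \left(5 - - \frac{4}{3}\right) = 0 + 0 \left(5 + \frac{4}{3}\right) = 0 + 0 \cdot \frac{19}{3} = 0 + 0 = 0$)
$- c = \left(-1\right) 0 = 0$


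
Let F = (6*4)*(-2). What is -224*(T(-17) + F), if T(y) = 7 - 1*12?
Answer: 11872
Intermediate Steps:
F = -48 (F = 24*(-2) = -48)
T(y) = -5 (T(y) = 7 - 12 = -5)
-224*(T(-17) + F) = -224*(-5 - 48) = -224*(-53) = 11872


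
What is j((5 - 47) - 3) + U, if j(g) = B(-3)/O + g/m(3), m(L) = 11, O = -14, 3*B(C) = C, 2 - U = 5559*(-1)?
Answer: 855775/154 ≈ 5557.0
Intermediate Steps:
U = 5561 (U = 2 - 5559*(-1) = 2 - 1*(-5559) = 2 + 5559 = 5561)
B(C) = C/3
j(g) = 1/14 + g/11 (j(g) = ((⅓)*(-3))/(-14) + g/11 = -1*(-1/14) + g*(1/11) = 1/14 + g/11)
j((5 - 47) - 3) + U = (1/14 + ((5 - 47) - 3)/11) + 5561 = (1/14 + (-42 - 3)/11) + 5561 = (1/14 + (1/11)*(-45)) + 5561 = (1/14 - 45/11) + 5561 = -619/154 + 5561 = 855775/154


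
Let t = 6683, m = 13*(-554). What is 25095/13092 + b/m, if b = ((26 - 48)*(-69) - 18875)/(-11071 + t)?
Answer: 66069532323/34478192216 ≈ 1.9163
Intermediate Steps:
m = -7202
b = 17357/4388 (b = ((26 - 48)*(-69) - 18875)/(-11071 + 6683) = (-22*(-69) - 18875)/(-4388) = (1518 - 18875)*(-1/4388) = -17357*(-1/4388) = 17357/4388 ≈ 3.9556)
25095/13092 + b/m = 25095/13092 + (17357/4388)/(-7202) = 25095*(1/13092) + (17357/4388)*(-1/7202) = 8365/4364 - 17357/31602376 = 66069532323/34478192216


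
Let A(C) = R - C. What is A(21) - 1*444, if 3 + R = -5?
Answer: -473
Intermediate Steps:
R = -8 (R = -3 - 5 = -8)
A(C) = -8 - C
A(21) - 1*444 = (-8 - 1*21) - 1*444 = (-8 - 21) - 444 = -29 - 444 = -473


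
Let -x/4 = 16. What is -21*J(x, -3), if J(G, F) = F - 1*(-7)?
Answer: -84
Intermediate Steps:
x = -64 (x = -4*16 = -64)
J(G, F) = 7 + F (J(G, F) = F + 7 = 7 + F)
-21*J(x, -3) = -21*(7 - 3) = -21*4 = -84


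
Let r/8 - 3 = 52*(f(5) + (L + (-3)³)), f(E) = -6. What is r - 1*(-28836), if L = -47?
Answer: -4420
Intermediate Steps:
r = -33256 (r = 24 + 8*(52*(-6 + (-47 + (-3)³))) = 24 + 8*(52*(-6 + (-47 - 27))) = 24 + 8*(52*(-6 - 74)) = 24 + 8*(52*(-80)) = 24 + 8*(-4160) = 24 - 33280 = -33256)
r - 1*(-28836) = -33256 - 1*(-28836) = -33256 + 28836 = -4420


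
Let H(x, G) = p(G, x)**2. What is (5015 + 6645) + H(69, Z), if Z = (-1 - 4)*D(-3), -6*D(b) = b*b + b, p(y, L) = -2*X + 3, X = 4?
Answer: 11685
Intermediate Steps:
p(y, L) = -5 (p(y, L) = -2*4 + 3 = -8 + 3 = -5)
D(b) = -b/6 - b**2/6 (D(b) = -(b*b + b)/6 = -(b**2 + b)/6 = -(b + b**2)/6 = -b/6 - b**2/6)
Z = 5 (Z = (-1 - 4)*(-1/6*(-3)*(1 - 3)) = -(-5)*(-3)*(-2)/6 = -5*(-1) = 5)
H(x, G) = 25 (H(x, G) = (-5)**2 = 25)
(5015 + 6645) + H(69, Z) = (5015 + 6645) + 25 = 11660 + 25 = 11685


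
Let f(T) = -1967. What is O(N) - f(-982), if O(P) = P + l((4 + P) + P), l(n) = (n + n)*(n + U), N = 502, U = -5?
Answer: 2024517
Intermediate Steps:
l(n) = 2*n*(-5 + n) (l(n) = (n + n)*(n - 5) = (2*n)*(-5 + n) = 2*n*(-5 + n))
O(P) = P + 2*(-1 + 2*P)*(4 + 2*P) (O(P) = P + 2*((4 + P) + P)*(-5 + ((4 + P) + P)) = P + 2*(4 + 2*P)*(-5 + (4 + 2*P)) = P + 2*(4 + 2*P)*(-1 + 2*P) = P + 2*(-1 + 2*P)*(4 + 2*P))
O(N) - f(-982) = (-8 + 8*502² + 13*502) - 1*(-1967) = (-8 + 8*252004 + 6526) + 1967 = (-8 + 2016032 + 6526) + 1967 = 2022550 + 1967 = 2024517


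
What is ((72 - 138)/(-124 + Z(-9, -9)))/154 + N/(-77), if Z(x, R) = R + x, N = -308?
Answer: 3979/994 ≈ 4.0030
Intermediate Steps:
((72 - 138)/(-124 + Z(-9, -9)))/154 + N/(-77) = ((72 - 138)/(-124 + (-9 - 9)))/154 - 308/(-77) = -66/(-124 - 18)*(1/154) - 308*(-1/77) = -66/(-142)*(1/154) + 4 = -66*(-1/142)*(1/154) + 4 = (33/71)*(1/154) + 4 = 3/994 + 4 = 3979/994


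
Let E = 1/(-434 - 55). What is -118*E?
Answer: 118/489 ≈ 0.24131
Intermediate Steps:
E = -1/489 (E = 1/(-489) = -1/489 ≈ -0.0020450)
-118*E = -118*(-1/489) = 118/489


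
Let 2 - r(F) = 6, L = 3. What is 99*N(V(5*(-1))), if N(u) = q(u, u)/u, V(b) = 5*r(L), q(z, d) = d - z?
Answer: 0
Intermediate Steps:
r(F) = -4 (r(F) = 2 - 1*6 = 2 - 6 = -4)
V(b) = -20 (V(b) = 5*(-4) = -20)
N(u) = 0 (N(u) = (u - u)/u = 0/u = 0)
99*N(V(5*(-1))) = 99*0 = 0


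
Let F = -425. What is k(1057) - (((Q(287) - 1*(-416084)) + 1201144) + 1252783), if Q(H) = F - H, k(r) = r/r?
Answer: -2869298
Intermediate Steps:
k(r) = 1
Q(H) = -425 - H
k(1057) - (((Q(287) - 1*(-416084)) + 1201144) + 1252783) = 1 - ((((-425 - 1*287) - 1*(-416084)) + 1201144) + 1252783) = 1 - ((((-425 - 287) + 416084) + 1201144) + 1252783) = 1 - (((-712 + 416084) + 1201144) + 1252783) = 1 - ((415372 + 1201144) + 1252783) = 1 - (1616516 + 1252783) = 1 - 1*2869299 = 1 - 2869299 = -2869298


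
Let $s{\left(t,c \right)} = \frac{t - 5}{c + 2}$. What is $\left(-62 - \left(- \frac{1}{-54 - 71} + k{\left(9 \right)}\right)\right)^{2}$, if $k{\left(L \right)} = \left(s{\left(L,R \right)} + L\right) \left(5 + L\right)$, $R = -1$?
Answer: $\frac{930311001}{15625} \approx 59540.0$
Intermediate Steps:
$s{\left(t,c \right)} = \frac{-5 + t}{2 + c}$
$k{\left(L \right)} = \left(-5 + 2 L\right) \left(5 + L\right)$ ($k{\left(L \right)} = \left(\frac{-5 + L}{2 - 1} + L\right) \left(5 + L\right) = \left(\frac{-5 + L}{1} + L\right) \left(5 + L\right) = \left(1 \left(-5 + L\right) + L\right) \left(5 + L\right) = \left(\left(-5 + L\right) + L\right) \left(5 + L\right) = \left(-5 + 2 L\right) \left(5 + L\right)$)
$\left(-62 - \left(- \frac{1}{-54 - 71} + k{\left(9 \right)}\right)\right)^{2} = \left(-62 - \left(-25 + 45 + 162 - \frac{1}{-54 - 71}\right)\right)^{2} = \left(-62 - \left(20 + 162 + \frac{1}{125}\right)\right)^{2} = \left(-62 - \frac{22751}{125}\right)^{2} = \left(- \frac{30501}{125}\right)^{2} = \frac{930311001}{15625}$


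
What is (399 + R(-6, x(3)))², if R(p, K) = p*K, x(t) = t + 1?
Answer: 140625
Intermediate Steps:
x(t) = 1 + t
R(p, K) = K*p
(399 + R(-6, x(3)))² = (399 + (1 + 3)*(-6))² = (399 + 4*(-6))² = (399 - 24)² = 375² = 140625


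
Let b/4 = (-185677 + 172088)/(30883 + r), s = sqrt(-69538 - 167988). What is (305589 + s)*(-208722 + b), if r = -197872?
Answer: -3550355788956826/55663 - 34854223702*I*sqrt(237526)/166989 ≈ -6.3783e+10 - 1.0172e+8*I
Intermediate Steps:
s = I*sqrt(237526) (s = sqrt(-237526) = I*sqrt(237526) ≈ 487.37*I)
b = 54356/166989 (b = 4*((-185677 + 172088)/(30883 - 197872)) = 4*(-13589/(-166989)) = 4*(-13589*(-1/166989)) = 4*(13589/166989) = 54356/166989 ≈ 0.32551)
(305589 + s)*(-208722 + b) = (305589 + I*sqrt(237526))*(-208722 + 54356/166989) = (305589 + I*sqrt(237526))*(-34854223702/166989) = -3550355788956826/55663 - 34854223702*I*sqrt(237526)/166989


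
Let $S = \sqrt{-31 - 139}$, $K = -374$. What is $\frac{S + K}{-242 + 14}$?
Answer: $\frac{187}{114} - \frac{i \sqrt{170}}{228} \approx 1.6404 - 0.057186 i$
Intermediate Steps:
$S = i \sqrt{170}$ ($S = \sqrt{-170} = i \sqrt{170} \approx 13.038 i$)
$\frac{S + K}{-242 + 14} = \frac{i \sqrt{170} - 374}{-242 + 14} = \frac{-374 + i \sqrt{170}}{-228} = \left(-374 + i \sqrt{170}\right) \left(- \frac{1}{228}\right) = \frac{187}{114} - \frac{i \sqrt{170}}{228}$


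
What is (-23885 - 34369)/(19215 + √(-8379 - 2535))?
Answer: -373116870/123075713 + 19418*I*√10914/123075713 ≈ -3.0316 + 0.016483*I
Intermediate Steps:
(-23885 - 34369)/(19215 + √(-8379 - 2535)) = -58254/(19215 + √(-10914)) = -58254/(19215 + I*√10914)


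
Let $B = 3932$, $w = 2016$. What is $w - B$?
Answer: $-1916$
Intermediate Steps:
$w - B = 2016 - 3932 = -1916$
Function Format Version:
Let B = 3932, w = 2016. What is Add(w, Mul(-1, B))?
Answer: -1916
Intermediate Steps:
Add(w, Mul(-1, B)) = Add(2016, Mul(-1, 3932)) = Add(2016, -3932) = -1916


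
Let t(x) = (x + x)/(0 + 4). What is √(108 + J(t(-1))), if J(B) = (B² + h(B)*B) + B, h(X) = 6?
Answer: √419/2 ≈ 10.235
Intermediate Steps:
t(x) = x/2 (t(x) = (2*x)/4 = (2*x)*(¼) = x/2)
J(B) = B² + 7*B (J(B) = (B² + 6*B) + B = B² + 7*B)
√(108 + J(t(-1))) = √(108 + ((½)*(-1))*(7 + (½)*(-1))) = √(108 - (7 - ½)/2) = √(108 - ½*13/2) = √(108 - 13/4) = √(419/4) = √419/2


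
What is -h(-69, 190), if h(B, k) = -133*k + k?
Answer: 25080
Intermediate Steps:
h(B, k) = -132*k
-h(-69, 190) = -(-132)*190 = -1*(-25080) = 25080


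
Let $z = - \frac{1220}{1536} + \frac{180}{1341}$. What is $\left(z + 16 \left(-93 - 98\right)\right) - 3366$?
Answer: $- \frac{367478917}{57216} \approx -6422.7$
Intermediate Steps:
$z = - \frac{37765}{57216}$ ($z = \left(-1220\right) \frac{1}{1536} + 180 \cdot \frac{1}{1341} = - \frac{305}{384} + \frac{20}{149} = - \frac{37765}{57216} \approx -0.66004$)
$\left(z + 16 \left(-93 - 98\right)\right) - 3366 = \left(- \frac{37765}{57216} + 16 \left(-93 - 98\right)\right) - 3366 = \left(- \frac{37765}{57216} + 16 \left(-191\right)\right) - 3366 = \left(- \frac{37765}{57216} - 3056\right) - 3366 = - \frac{174889861}{57216} - 3366 = - \frac{367478917}{57216}$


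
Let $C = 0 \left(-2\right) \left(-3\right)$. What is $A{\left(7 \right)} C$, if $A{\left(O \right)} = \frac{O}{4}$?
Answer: $0$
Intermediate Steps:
$C = 0$ ($C = 0 \left(-3\right) = 0$)
$A{\left(O \right)} = \frac{O}{4}$ ($A{\left(O \right)} = O \frac{1}{4} = \frac{O}{4}$)
$A{\left(7 \right)} C = \frac{1}{4} \cdot 7 \cdot 0 = \frac{7}{4} \cdot 0 = 0$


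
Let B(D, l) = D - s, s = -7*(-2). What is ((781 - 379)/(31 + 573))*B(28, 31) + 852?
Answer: 130059/151 ≈ 861.32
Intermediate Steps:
s = 14
B(D, l) = -14 + D (B(D, l) = D - 1*14 = D - 14 = -14 + D)
((781 - 379)/(31 + 573))*B(28, 31) + 852 = ((781 - 379)/(31 + 573))*(-14 + 28) + 852 = (402/604)*14 + 852 = (402*(1/604))*14 + 852 = (201/302)*14 + 852 = 1407/151 + 852 = 130059/151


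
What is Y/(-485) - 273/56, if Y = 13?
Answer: -19019/3880 ≈ -4.9018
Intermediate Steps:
Y/(-485) - 273/56 = 13/(-485) - 273/56 = 13*(-1/485) - 273*1/56 = -13/485 - 39/8 = -19019/3880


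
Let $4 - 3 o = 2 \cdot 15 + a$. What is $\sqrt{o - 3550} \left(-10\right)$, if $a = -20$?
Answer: $- 40 i \sqrt{222} \approx - 595.99 i$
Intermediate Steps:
$o = -2$ ($o = \frac{4}{3} - \frac{2 \cdot 15 - 20}{3} = \frac{4}{3} - \frac{30 - 20}{3} = \frac{4}{3} - \frac{10}{3} = -2$)
$\sqrt{o - 3550} \left(-10\right) = \sqrt{-2 - 3550} \left(-10\right) = \sqrt{-3552} \left(-10\right) = 4 i \sqrt{222} \left(-10\right) = - 40 i \sqrt{222}$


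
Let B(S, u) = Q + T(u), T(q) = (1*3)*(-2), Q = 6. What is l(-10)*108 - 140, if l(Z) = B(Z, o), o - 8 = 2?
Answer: -140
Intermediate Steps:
o = 10 (o = 8 + 2 = 10)
T(q) = -6 (T(q) = 3*(-2) = -6)
B(S, u) = 0 (B(S, u) = 6 - 6 = 0)
l(Z) = 0
l(-10)*108 - 140 = 0*108 - 140 = 0 - 140 = -140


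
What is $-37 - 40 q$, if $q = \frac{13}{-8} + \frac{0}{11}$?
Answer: $28$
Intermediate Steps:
$q = - \frac{13}{8}$ ($q = 13 \left(- \frac{1}{8}\right) + 0 \cdot \frac{1}{11} = - \frac{13}{8} + 0 = - \frac{13}{8} \approx -1.625$)
$-37 - 40 q = -37 - -65 = -37 + 65 = 28$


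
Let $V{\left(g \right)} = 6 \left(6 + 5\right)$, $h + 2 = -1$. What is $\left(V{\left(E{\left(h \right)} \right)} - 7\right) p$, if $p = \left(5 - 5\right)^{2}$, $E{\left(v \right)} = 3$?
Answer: $0$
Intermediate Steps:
$h = -3$ ($h = -2 - 1 = -3$)
$p = 0$ ($p = 0^{2} = 0$)
$V{\left(g \right)} = 66$ ($V{\left(g \right)} = 6 \cdot 11 = 66$)
$\left(V{\left(E{\left(h \right)} \right)} - 7\right) p = \left(66 - 7\right) 0 = 59 \cdot 0 = 0$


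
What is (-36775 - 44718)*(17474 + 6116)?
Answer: -1922419870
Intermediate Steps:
(-36775 - 44718)*(17474 + 6116) = -81493*23590 = -1922419870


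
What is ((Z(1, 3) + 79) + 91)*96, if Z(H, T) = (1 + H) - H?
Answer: 16416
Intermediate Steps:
Z(H, T) = 1
((Z(1, 3) + 79) + 91)*96 = ((1 + 79) + 91)*96 = (80 + 91)*96 = 171*96 = 16416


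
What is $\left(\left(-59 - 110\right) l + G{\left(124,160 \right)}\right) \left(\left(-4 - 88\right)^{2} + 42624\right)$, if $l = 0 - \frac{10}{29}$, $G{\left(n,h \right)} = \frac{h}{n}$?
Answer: $\frac{88250400}{29} \approx 3.0431 \cdot 10^{6}$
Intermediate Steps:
$l = - \frac{10}{29}$ ($l = 0 - \frac{10}{29} = - \frac{10}{29} \approx -0.34483$)
$\left(\left(-59 - 110\right) l + G{\left(124,160 \right)}\right) \left(\left(-4 - 88\right)^{2} + 42624\right) = \left(\left(-59 - 110\right) \left(- \frac{10}{29}\right) + \frac{160}{124}\right) \left(\left(-4 - 88\right)^{2} + 42624\right) = \left(\left(-169\right) \left(- \frac{10}{29}\right) + 160 \cdot \frac{1}{124}\right) \left(\left(-92\right)^{2} + 42624\right) = \left(\frac{1690}{29} + \frac{40}{31}\right) \left(8464 + 42624\right) = \frac{53550}{899} \cdot 51088 = \frac{88250400}{29}$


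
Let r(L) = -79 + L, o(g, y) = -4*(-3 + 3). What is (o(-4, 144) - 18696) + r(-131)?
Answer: -18906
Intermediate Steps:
o(g, y) = 0 (o(g, y) = -4*0 = 0)
(o(-4, 144) - 18696) + r(-131) = (0 - 18696) + (-79 - 131) = -18696 - 210 = -18906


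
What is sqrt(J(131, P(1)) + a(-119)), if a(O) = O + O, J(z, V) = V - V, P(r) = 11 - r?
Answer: I*sqrt(238) ≈ 15.427*I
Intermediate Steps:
J(z, V) = 0
a(O) = 2*O
sqrt(J(131, P(1)) + a(-119)) = sqrt(0 + 2*(-119)) = sqrt(0 - 238) = sqrt(-238) = I*sqrt(238)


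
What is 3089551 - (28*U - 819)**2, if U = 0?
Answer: 2418790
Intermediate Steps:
3089551 - (28*U - 819)**2 = 3089551 - (28*0 - 819)**2 = 3089551 - (0 - 819)**2 = 3089551 - 1*(-819)**2 = 3089551 - 1*670761 = 3089551 - 670761 = 2418790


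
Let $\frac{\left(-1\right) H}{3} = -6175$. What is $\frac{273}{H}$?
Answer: $\frac{7}{475} \approx 0.014737$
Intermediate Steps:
$H = 18525$ ($H = \left(-3\right) \left(-6175\right) = 18525$)
$\frac{273}{H} = \frac{273}{18525} = 273 \cdot \frac{1}{18525} = \frac{7}{475}$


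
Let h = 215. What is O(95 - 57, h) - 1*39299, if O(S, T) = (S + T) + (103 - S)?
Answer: -38981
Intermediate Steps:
O(S, T) = 103 + T
O(95 - 57, h) - 1*39299 = (103 + 215) - 1*39299 = 318 - 39299 = -38981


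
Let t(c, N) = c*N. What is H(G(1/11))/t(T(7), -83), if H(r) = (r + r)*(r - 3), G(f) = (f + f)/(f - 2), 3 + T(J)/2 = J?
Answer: -65/73206 ≈ -0.00088791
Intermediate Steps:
T(J) = -6 + 2*J
t(c, N) = N*c
G(f) = 2*f/(-2 + f) (G(f) = (2*f)/(-2 + f) = 2*f/(-2 + f))
H(r) = 2*r*(-3 + r) (H(r) = (2*r)*(-3 + r) = 2*r*(-3 + r))
H(G(1/11))/t(T(7), -83) = (2*(2/(11*(-2 + 1/11)))*(-3 + 2/(11*(-2 + 1/11))))/((-83*(-6 + 2*7))) = (2*(2*(1/11)/(-2 + 1/11))*(-3 + 2*(1/11)/(-2 + 1/11)))/((-83*(-6 + 14))) = (2*(2*(1/11)/(-21/11))*(-3 + 2*(1/11)/(-21/11)))/((-83*8)) = (2*(2*(1/11)*(-11/21))*(-3 + 2*(1/11)*(-11/21)))/(-664) = (2*(-2/21)*(-3 - 2/21))*(-1/664) = (2*(-2/21)*(-65/21))*(-1/664) = (260/441)*(-1/664) = -65/73206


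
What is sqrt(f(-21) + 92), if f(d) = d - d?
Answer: 2*sqrt(23) ≈ 9.5917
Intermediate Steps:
f(d) = 0
sqrt(f(-21) + 92) = sqrt(0 + 92) = sqrt(92) = 2*sqrt(23)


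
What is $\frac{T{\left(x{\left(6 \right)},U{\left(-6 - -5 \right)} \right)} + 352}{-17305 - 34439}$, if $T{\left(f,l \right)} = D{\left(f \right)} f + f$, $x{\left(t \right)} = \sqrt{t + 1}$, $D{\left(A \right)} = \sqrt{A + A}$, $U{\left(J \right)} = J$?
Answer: $- \frac{1}{147} - \frac{\sqrt{7}}{51744} - \frac{\sqrt{2} \cdot 7^{\frac{3}{4}}}{51744} \approx -0.0069715$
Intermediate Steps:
$D{\left(A \right)} = \sqrt{2} \sqrt{A}$ ($D{\left(A \right)} = \sqrt{2 A} = \sqrt{2} \sqrt{A}$)
$x{\left(t \right)} = \sqrt{1 + t}$
$T{\left(f,l \right)} = f + \sqrt{2} f^{\frac{3}{2}}$ ($T{\left(f,l \right)} = \sqrt{2} \sqrt{f} f + f = \sqrt{2} f^{\frac{3}{2}} + f = f + \sqrt{2} f^{\frac{3}{2}}$)
$\frac{T{\left(x{\left(6 \right)},U{\left(-6 - -5 \right)} \right)} + 352}{-17305 - 34439} = \frac{\left(\sqrt{1 + 6} + \sqrt{2} \left(\sqrt{1 + 6}\right)^{\frac{3}{2}}\right) + 352}{-17305 - 34439} = \frac{\left(\sqrt{7} + \sqrt{2} \left(\sqrt{7}\right)^{\frac{3}{2}}\right) + 352}{-51744} = \left(\left(\sqrt{7} + \sqrt{2} \cdot 7^{\frac{3}{4}}\right) + 352\right) \left(- \frac{1}{51744}\right) = \left(352 + \sqrt{7} + \sqrt{2} \cdot 7^{\frac{3}{4}}\right) \left(- \frac{1}{51744}\right) = - \frac{1}{147} - \frac{\sqrt{7}}{51744} - \frac{\sqrt{2} \cdot 7^{\frac{3}{4}}}{51744}$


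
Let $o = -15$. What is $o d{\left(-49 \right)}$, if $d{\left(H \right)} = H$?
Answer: $735$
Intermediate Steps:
$o d{\left(-49 \right)} = \left(-15\right) \left(-49\right) = 735$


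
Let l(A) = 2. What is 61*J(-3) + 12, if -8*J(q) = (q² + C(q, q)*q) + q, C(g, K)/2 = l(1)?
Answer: 231/4 ≈ 57.750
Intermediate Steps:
C(g, K) = 4 (C(g, K) = 2*2 = 4)
J(q) = -5*q/8 - q²/8 (J(q) = -((q² + 4*q) + q)/8 = -(q² + 5*q)/8 = -5*q/8 - q²/8)
61*J(-3) + 12 = 61*(-⅛*(-3)*(5 - 3)) + 12 = 61*(-⅛*(-3)*2) + 12 = 61*(¾) + 12 = 183/4 + 12 = 231/4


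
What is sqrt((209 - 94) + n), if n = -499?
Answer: 8*I*sqrt(6) ≈ 19.596*I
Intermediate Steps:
sqrt((209 - 94) + n) = sqrt((209 - 94) - 499) = sqrt(115 - 499) = sqrt(-384) = 8*I*sqrt(6)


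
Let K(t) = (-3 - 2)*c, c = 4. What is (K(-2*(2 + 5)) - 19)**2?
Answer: 1521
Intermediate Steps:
K(t) = -20 (K(t) = (-3 - 2)*4 = -5*4 = -20)
(K(-2*(2 + 5)) - 19)**2 = (-20 - 19)**2 = (-39)**2 = 1521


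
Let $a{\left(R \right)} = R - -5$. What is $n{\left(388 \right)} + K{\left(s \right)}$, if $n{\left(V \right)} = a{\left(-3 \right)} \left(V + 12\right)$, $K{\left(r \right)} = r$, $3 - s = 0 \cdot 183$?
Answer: $803$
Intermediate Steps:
$s = 3$ ($s = 3 - 0 \cdot 183 = 3 - 0 = 3 + 0 = 3$)
$a{\left(R \right)} = 5 + R$ ($a{\left(R \right)} = R + 5 = 5 + R$)
$n{\left(V \right)} = 24 + 2 V$ ($n{\left(V \right)} = \left(5 - 3\right) \left(V + 12\right) = 2 \left(12 + V\right) = 24 + 2 V$)
$n{\left(388 \right)} + K{\left(s \right)} = \left(24 + 2 \cdot 388\right) + 3 = \left(24 + 776\right) + 3 = 800 + 3 = 803$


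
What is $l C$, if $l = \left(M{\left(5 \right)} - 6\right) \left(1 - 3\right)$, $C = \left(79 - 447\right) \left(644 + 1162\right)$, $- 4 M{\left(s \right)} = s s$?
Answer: $-16282896$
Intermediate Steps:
$M{\left(s \right)} = - \frac{s^{2}}{4}$ ($M{\left(s \right)} = - \frac{s s}{4} = - \frac{s^{2}}{4}$)
$C = -664608$ ($C = \left(-368\right) 1806 = -664608$)
$l = \frac{49}{2}$ ($l = \left(- \frac{5^{2}}{4} - 6\right) \left(1 - 3\right) = \left(\left(- \frac{1}{4}\right) 25 - 6\right) \left(-2\right) = \left(- \frac{25}{4} - 6\right) \left(-2\right) = \left(- \frac{49}{4}\right) \left(-2\right) = \frac{49}{2} \approx 24.5$)
$l C = \frac{49}{2} \left(-664608\right) = -16282896$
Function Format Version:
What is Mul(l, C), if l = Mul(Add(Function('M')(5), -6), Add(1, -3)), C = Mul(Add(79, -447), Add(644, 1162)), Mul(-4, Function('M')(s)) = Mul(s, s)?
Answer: -16282896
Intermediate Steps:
Function('M')(s) = Mul(Rational(-1, 4), Pow(s, 2)) (Function('M')(s) = Mul(Rational(-1, 4), Mul(s, s)) = Mul(Rational(-1, 4), Pow(s, 2)))
C = -664608 (C = Mul(-368, 1806) = -664608)
l = Rational(49, 2) (l = Mul(Add(Mul(Rational(-1, 4), Pow(5, 2)), -6), Add(1, -3)) = Mul(Add(Mul(Rational(-1, 4), 25), -6), -2) = Mul(Add(Rational(-25, 4), -6), -2) = Mul(Rational(-49, 4), -2) = Rational(49, 2) ≈ 24.500)
Mul(l, C) = Mul(Rational(49, 2), -664608) = -16282896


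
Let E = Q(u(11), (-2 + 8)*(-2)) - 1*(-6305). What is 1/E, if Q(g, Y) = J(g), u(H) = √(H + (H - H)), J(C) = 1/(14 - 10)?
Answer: 4/25221 ≈ 0.00015860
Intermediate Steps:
J(C) = ¼ (J(C) = 1/4 = ¼)
u(H) = √H (u(H) = √(H + 0) = √H)
Q(g, Y) = ¼
E = 25221/4 (E = ¼ - 1*(-6305) = ¼ + 6305 = 25221/4 ≈ 6305.3)
1/E = 1/(25221/4) = 4/25221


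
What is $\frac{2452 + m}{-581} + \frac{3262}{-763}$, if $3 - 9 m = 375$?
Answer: $- \frac{1600526}{189987} \approx -8.4244$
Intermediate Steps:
$m = - \frac{124}{3}$ ($m = \frac{1}{3} - \frac{125}{3} = - \frac{124}{3} \approx -41.333$)
$\frac{2452 + m}{-581} + \frac{3262}{-763} = \frac{2452 - \frac{124}{3}}{-581} + \frac{3262}{-763} = \frac{7232}{3} \left(- \frac{1}{581}\right) + 3262 \left(- \frac{1}{763}\right) = - \frac{7232}{1743} - \frac{466}{109} = - \frac{1600526}{189987}$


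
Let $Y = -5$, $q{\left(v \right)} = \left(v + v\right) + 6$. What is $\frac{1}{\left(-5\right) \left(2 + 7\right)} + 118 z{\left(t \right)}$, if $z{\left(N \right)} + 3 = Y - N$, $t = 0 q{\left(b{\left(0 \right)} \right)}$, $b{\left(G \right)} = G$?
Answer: $- \frac{42481}{45} \approx -944.02$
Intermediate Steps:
$q{\left(v \right)} = 6 + 2 v$ ($q{\left(v \right)} = 2 v + 6 = 6 + 2 v$)
$t = 0$ ($t = 0 \left(6 + 2 \cdot 0\right) = 0 \left(6 + 0\right) = 0 \cdot 6 = 0$)
$z{\left(N \right)} = -8 - N$ ($z{\left(N \right)} = -3 - \left(5 + N\right) = -8 - N$)
$\frac{1}{\left(-5\right) \left(2 + 7\right)} + 118 z{\left(t \right)} = \frac{1}{\left(-5\right) \left(2 + 7\right)} + 118 \left(-8 - 0\right) = \frac{1}{\left(-5\right) 9} + 118 \left(-8 + 0\right) = \frac{1}{-45} + 118 \left(-8\right) = - \frac{1}{45} - 944 = - \frac{42481}{45}$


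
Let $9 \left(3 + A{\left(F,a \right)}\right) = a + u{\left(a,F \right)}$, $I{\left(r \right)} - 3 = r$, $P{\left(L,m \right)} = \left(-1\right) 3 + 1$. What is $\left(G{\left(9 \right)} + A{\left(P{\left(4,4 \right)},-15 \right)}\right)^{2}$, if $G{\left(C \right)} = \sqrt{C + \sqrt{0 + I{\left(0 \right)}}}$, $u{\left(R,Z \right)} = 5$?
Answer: $\frac{\left(37 - 9 \sqrt{9 + \sqrt{3}}\right)^{2}}{81} \approx 0.69744$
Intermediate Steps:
$P{\left(L,m \right)} = -2$ ($P{\left(L,m \right)} = -3 + 1 = -2$)
$I{\left(r \right)} = 3 + r$
$A{\left(F,a \right)} = - \frac{22}{9} + \frac{a}{9}$ ($A{\left(F,a \right)} = -3 + \frac{a + 5}{9} = -3 + \frac{5 + a}{9} = -3 + \left(\frac{5}{9} + \frac{a}{9}\right) = - \frac{22}{9} + \frac{a}{9}$)
$G{\left(C \right)} = \sqrt{C + \sqrt{3}}$ ($G{\left(C \right)} = \sqrt{C + \sqrt{0 + \left(3 + 0\right)}} = \sqrt{C + \sqrt{0 + 3}} = \sqrt{C + \sqrt{3}}$)
$\left(G{\left(9 \right)} + A{\left(P{\left(4,4 \right)},-15 \right)}\right)^{2} = \left(\sqrt{9 + \sqrt{3}} + \left(- \frac{22}{9} + \frac{1}{9} \left(-15\right)\right)\right)^{2} = \left(\sqrt{9 + \sqrt{3}} - \frac{37}{9}\right)^{2} = \left(- \frac{37}{9} + \sqrt{9 + \sqrt{3}}\right)^{2}$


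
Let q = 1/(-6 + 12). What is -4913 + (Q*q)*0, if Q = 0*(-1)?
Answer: -4913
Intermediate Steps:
q = ⅙ (q = 1/6 = ⅙ ≈ 0.16667)
Q = 0
-4913 + (Q*q)*0 = -4913 + (0*(⅙))*0 = -4913 + 0*0 = -4913 + 0 = -4913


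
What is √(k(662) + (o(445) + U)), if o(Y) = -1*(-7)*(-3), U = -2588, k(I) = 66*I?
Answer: √41083 ≈ 202.69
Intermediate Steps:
o(Y) = -21 (o(Y) = 7*(-3) = -21)
√(k(662) + (o(445) + U)) = √(66*662 + (-21 - 2588)) = √(43692 - 2609) = √41083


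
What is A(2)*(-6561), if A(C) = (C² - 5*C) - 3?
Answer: 59049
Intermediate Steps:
A(C) = -3 + C² - 5*C
A(2)*(-6561) = (-3 + 2² - 5*2)*(-6561) = (-3 + 4 - 10)*(-6561) = -9*(-6561) = 59049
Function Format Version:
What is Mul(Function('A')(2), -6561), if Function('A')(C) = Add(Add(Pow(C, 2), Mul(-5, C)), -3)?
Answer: 59049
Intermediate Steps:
Function('A')(C) = Add(-3, Pow(C, 2), Mul(-5, C))
Mul(Function('A')(2), -6561) = Mul(Add(-3, Pow(2, 2), Mul(-5, 2)), -6561) = Mul(Add(-3, 4, -10), -6561) = Mul(-9, -6561) = 59049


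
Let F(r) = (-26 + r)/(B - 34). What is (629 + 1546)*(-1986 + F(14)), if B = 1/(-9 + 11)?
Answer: -289357650/67 ≈ -4.3188e+6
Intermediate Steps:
B = ½ (B = 1/2 = ½ ≈ 0.50000)
F(r) = 52/67 - 2*r/67 (F(r) = (-26 + r)/(½ - 34) = (-26 + r)/(-67/2) = (-26 + r)*(-2/67) = 52/67 - 2*r/67)
(629 + 1546)*(-1986 + F(14)) = (629 + 1546)*(-1986 + (52/67 - 2/67*14)) = 2175*(-1986 + (52/67 - 28/67)) = 2175*(-1986 + 24/67) = 2175*(-133038/67) = -289357650/67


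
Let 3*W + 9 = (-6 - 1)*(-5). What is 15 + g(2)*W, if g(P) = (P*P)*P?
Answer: 253/3 ≈ 84.333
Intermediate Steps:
g(P) = P**3 (g(P) = P**2*P = P**3)
W = 26/3 (W = -3 + ((-6 - 1)*(-5))/3 = -3 + (-7*(-5))/3 = -3 + (1/3)*35 = -3 + 35/3 = 26/3 ≈ 8.6667)
15 + g(2)*W = 15 + 2**3*(26/3) = 15 + 8*(26/3) = 15 + 208/3 = 253/3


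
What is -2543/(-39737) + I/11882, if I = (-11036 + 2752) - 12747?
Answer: -805492921/472155034 ≈ -1.7060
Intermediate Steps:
I = -21031 (I = -8284 - 12747 = -21031)
-2543/(-39737) + I/11882 = -2543/(-39737) - 21031/11882 = -2543*(-1/39737) - 21031*1/11882 = 2543/39737 - 21031/11882 = -805492921/472155034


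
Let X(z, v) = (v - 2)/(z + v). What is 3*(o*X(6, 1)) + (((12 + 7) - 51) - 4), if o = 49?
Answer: -57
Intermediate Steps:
X(z, v) = (-2 + v)/(v + z)
3*(o*X(6, 1)) + (((12 + 7) - 51) - 4) = 3*(49*((-2 + 1)/(1 + 6))) + (((12 + 7) - 51) - 4) = 3*(49*(-1/7)) + ((19 - 51) - 4) = 3*(49*((⅐)*(-1))) + (-32 - 4) = 3*(49*(-⅐)) - 36 = 3*(-7) - 36 = -21 - 36 = -57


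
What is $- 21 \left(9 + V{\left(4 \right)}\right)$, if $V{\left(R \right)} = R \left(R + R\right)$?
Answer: $-861$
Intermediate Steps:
$V{\left(R \right)} = 2 R^{2}$ ($V{\left(R \right)} = R 2 R = 2 R^{2}$)
$- 21 \left(9 + V{\left(4 \right)}\right) = - 21 \left(9 + 2 \cdot 4^{2}\right) = - 21 \left(9 + 2 \cdot 16\right) = - 21 \left(9 + 32\right) = \left(-21\right) 41 = -861$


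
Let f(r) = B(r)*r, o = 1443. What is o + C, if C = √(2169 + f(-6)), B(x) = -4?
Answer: 1443 + √2193 ≈ 1489.8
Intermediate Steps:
f(r) = -4*r
C = √2193 (C = √(2169 - 4*(-6)) = √(2169 + 24) = √2193 ≈ 46.829)
o + C = 1443 + √2193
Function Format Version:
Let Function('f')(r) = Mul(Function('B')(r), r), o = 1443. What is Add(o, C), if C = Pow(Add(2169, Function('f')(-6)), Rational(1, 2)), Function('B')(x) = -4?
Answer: Add(1443, Pow(2193, Rational(1, 2))) ≈ 1489.8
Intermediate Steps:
Function('f')(r) = Mul(-4, r)
C = Pow(2193, Rational(1, 2)) (C = Pow(Add(2169, Mul(-4, -6)), Rational(1, 2)) = Pow(Add(2169, 24), Rational(1, 2)) = Pow(2193, Rational(1, 2)) ≈ 46.829)
Add(o, C) = Add(1443, Pow(2193, Rational(1, 2)))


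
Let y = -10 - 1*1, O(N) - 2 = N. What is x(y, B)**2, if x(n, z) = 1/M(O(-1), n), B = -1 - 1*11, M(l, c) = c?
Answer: 1/121 ≈ 0.0082645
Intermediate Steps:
O(N) = 2 + N
y = -11 (y = -10 - 1 = -11)
B = -12 (B = -1 - 11 = -12)
x(n, z) = 1/n
x(y, B)**2 = (1/(-11))**2 = (-1/11)**2 = 1/121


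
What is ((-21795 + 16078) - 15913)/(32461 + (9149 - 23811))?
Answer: -7210/5933 ≈ -1.2152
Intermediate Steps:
((-21795 + 16078) - 15913)/(32461 + (9149 - 23811)) = (-5717 - 15913)/(32461 - 14662) = -21630/17799 = -21630*1/17799 = -7210/5933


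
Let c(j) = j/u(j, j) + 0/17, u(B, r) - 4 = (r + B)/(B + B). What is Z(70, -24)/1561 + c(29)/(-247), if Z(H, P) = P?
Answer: -74909/1927835 ≈ -0.038857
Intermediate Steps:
u(B, r) = 4 + (B + r)/(2*B) (u(B, r) = 4 + (r + B)/(B + B) = 4 + (B + r)/((2*B)) = 4 + (B + r)*(1/(2*B)) = 4 + (B + r)/(2*B))
c(j) = j/5 (c(j) = j/(((j + 9*j)/(2*j))) + 0/17 = j/(((10*j)/(2*j))) + 0*(1/17) = j/5 + 0 = j/5)
Z(70, -24)/1561 + c(29)/(-247) = -24/1561 + ((⅕)*29)/(-247) = -24*1/1561 + (29/5)*(-1/247) = -24/1561 - 29/1235 = -74909/1927835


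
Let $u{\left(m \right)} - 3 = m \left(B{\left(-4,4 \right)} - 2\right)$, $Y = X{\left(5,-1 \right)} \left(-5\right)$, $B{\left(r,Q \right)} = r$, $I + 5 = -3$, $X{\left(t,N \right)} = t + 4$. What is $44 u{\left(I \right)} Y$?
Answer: $-100980$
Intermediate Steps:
$X{\left(t,N \right)} = 4 + t$
$I = -8$ ($I = -5 - 3 = -8$)
$Y = -45$ ($Y = \left(4 + 5\right) \left(-5\right) = 9 \left(-5\right) = -45$)
$u{\left(m \right)} = 3 - 6 m$ ($u{\left(m \right)} = 3 + m \left(-4 - 2\right) = 3 + m \left(-6\right) = 3 - 6 m$)
$44 u{\left(I \right)} Y = 44 \left(3 - -48\right) \left(-45\right) = 44 \left(3 + 48\right) \left(-45\right) = 44 \cdot 51 \left(-45\right) = 2244 \left(-45\right) = -100980$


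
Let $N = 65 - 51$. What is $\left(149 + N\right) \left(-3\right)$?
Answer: $-489$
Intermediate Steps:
$N = 14$ ($N = 65 - 51 = 14$)
$\left(149 + N\right) \left(-3\right) = \left(149 + 14\right) \left(-3\right) = 163 \left(-3\right) = -489$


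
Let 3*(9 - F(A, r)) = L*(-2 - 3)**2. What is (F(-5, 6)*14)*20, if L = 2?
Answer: -6440/3 ≈ -2146.7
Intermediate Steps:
F(A, r) = -23/3 (F(A, r) = 9 - 2*(-2 - 3)**2/3 = 9 - 2*(-5)**2/3 = 9 - 2*25/3 = 9 - 1/3*50 = 9 - 50/3 = -23/3)
(F(-5, 6)*14)*20 = -23/3*14*20 = -322/3*20 = -6440/3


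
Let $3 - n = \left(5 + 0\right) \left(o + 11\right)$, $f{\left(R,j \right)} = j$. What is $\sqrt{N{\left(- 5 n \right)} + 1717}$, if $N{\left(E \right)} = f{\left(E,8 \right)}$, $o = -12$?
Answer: $5 \sqrt{69} \approx 41.533$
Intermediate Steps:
$n = 8$ ($n = 3 - \left(5 + 0\right) \left(-12 + 11\right) = 3 - 5 \left(-1\right) = 3 - -5 = 3 + 5 = 8$)
$N{\left(E \right)} = 8$
$\sqrt{N{\left(- 5 n \right)} + 1717} = \sqrt{8 + 1717} = \sqrt{1725} = 5 \sqrt{69}$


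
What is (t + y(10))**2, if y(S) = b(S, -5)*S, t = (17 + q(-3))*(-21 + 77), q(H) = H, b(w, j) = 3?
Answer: 662596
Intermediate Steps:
t = 784 (t = (17 - 3)*(-21 + 77) = 14*56 = 784)
y(S) = 3*S
(t + y(10))**2 = (784 + 3*10)**2 = (784 + 30)**2 = 814**2 = 662596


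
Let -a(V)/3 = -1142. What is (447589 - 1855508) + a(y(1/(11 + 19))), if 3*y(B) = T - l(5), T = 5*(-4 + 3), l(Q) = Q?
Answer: -1404493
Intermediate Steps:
T = -5 (T = 5*(-1) = -5)
y(B) = -10/3 (y(B) = (-5 - 1*5)/3 = (-5 - 5)/3 = (⅓)*(-10) = -10/3)
a(V) = 3426 (a(V) = -3*(-1142) = 3426)
(447589 - 1855508) + a(y(1/(11 + 19))) = (447589 - 1855508) + 3426 = -1407919 + 3426 = -1404493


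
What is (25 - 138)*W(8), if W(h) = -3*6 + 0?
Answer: 2034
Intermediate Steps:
W(h) = -18 (W(h) = -18 + 0 = -18)
(25 - 138)*W(8) = (25 - 138)*(-18) = -113*(-18) = 2034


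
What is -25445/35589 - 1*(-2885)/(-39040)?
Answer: -219209413/277878912 ≈ -0.78887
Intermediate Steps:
-25445/35589 - 1*(-2885)/(-39040) = -25445*1/35589 + 2885*(-1/39040) = -25445/35589 - 577/7808 = -219209413/277878912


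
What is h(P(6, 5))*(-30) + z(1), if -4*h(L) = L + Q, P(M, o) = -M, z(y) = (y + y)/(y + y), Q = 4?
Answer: -14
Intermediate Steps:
z(y) = 1 (z(y) = (2*y)/((2*y)) = (2*y)*(1/(2*y)) = 1)
h(L) = -1 - L/4 (h(L) = -(L + 4)/4 = -(4 + L)/4 = -1 - L/4)
h(P(6, 5))*(-30) + z(1) = (-1 - (-1)*6/4)*(-30) + 1 = (-1 - 1/4*(-6))*(-30) + 1 = (-1 + 3/2)*(-30) + 1 = (1/2)*(-30) + 1 = -15 + 1 = -14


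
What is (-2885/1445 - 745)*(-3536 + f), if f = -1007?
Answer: 980751926/289 ≈ 3.3936e+6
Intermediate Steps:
(-2885/1445 - 745)*(-3536 + f) = (-2885/1445 - 745)*(-3536 - 1007) = (-2885*1/1445 - 745)*(-4543) = (-577/289 - 745)*(-4543) = -215882/289*(-4543) = 980751926/289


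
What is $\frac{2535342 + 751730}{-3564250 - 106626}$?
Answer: $- \frac{821768}{917719} \approx -0.89545$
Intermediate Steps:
$\frac{2535342 + 751730}{-3564250 - 106626} = \frac{3287072}{-3670876} = 3287072 \left(- \frac{1}{3670876}\right) = - \frac{821768}{917719}$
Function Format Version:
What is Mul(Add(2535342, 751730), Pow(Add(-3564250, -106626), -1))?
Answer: Rational(-821768, 917719) ≈ -0.89545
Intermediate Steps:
Mul(Add(2535342, 751730), Pow(Add(-3564250, -106626), -1)) = Mul(3287072, Pow(-3670876, -1)) = Mul(3287072, Rational(-1, 3670876)) = Rational(-821768, 917719)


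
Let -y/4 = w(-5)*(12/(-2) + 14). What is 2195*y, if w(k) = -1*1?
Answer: 70240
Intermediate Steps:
w(k) = -1
y = 32 (y = -(-4)*(12/(-2) + 14) = -(-4)*(12*(-½) + 14) = -(-4)*(-6 + 14) = -(-4)*8 = -4*(-8) = 32)
2195*y = 2195*32 = 70240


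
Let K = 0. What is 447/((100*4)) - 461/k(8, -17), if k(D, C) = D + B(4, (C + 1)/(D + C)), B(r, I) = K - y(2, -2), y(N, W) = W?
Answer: -17993/400 ≈ -44.982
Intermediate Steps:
B(r, I) = 2 (B(r, I) = 0 - 1*(-2) = 0 + 2 = 2)
k(D, C) = 2 + D (k(D, C) = D + 2 = 2 + D)
447/((100*4)) - 461/k(8, -17) = 447/((100*4)) - 461/(2 + 8) = 447/400 - 461/10 = -17993/400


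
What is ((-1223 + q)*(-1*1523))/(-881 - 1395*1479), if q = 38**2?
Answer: 336583/2064086 ≈ 0.16307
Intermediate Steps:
q = 1444
((-1223 + q)*(-1*1523))/(-881 - 1395*1479) = ((-1223 + 1444)*(-1*1523))/(-881 - 1395*1479) = (221*(-1523))/(-881 - 2063205) = -336583/(-2064086) = -336583*(-1/2064086) = 336583/2064086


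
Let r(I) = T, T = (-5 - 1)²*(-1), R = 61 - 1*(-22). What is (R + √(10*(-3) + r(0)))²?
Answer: (83 + I*√66)² ≈ 6823.0 + 1348.6*I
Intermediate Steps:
R = 83 (R = 61 + 22 = 83)
T = -36 (T = (-6)²*(-1) = 36*(-1) = -36)
r(I) = -36
(R + √(10*(-3) + r(0)))² = (83 + √(10*(-3) - 36))² = (83 + √(-30 - 36))² = (83 + √(-66))² = (83 + I*√66)²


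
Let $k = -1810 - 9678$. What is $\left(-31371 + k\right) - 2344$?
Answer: $-45203$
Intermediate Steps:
$k = -11488$ ($k = -1810 - 9678 = -11488$)
$\left(-31371 + k\right) - 2344 = \left(-31371 - 11488\right) - 2344 = -42859 - 2344 = -45203$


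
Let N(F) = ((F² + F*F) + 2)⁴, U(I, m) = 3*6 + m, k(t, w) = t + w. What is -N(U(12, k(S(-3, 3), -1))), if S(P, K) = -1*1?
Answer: -69799526416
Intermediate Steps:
S(P, K) = -1
U(I, m) = 18 + m
N(F) = (2 + 2*F²)⁴ (N(F) = ((F² + F²) + 2)⁴ = (2*F² + 2)⁴ = (2 + 2*F²)⁴)
-N(U(12, k(S(-3, 3), -1))) = -16*(1 + (18 + (-1 - 1))²)⁴ = -16*(1 + (18 - 2)²)⁴ = -16*(1 + 16²)⁴ = -16*(1 + 256)⁴ = -16*257⁴ = -16*4362470401 = -1*69799526416 = -69799526416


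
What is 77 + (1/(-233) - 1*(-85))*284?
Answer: 5642277/233 ≈ 24216.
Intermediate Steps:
77 + (1/(-233) - 1*(-85))*284 = 77 + (-1/233 + 85)*284 = 77 + (19804/233)*284 = 77 + 5624336/233 = 5642277/233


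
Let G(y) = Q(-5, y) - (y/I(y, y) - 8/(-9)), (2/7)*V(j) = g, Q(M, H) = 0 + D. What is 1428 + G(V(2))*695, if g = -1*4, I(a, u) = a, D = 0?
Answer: 1037/9 ≈ 115.22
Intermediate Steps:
Q(M, H) = 0 (Q(M, H) = 0 + 0 = 0)
g = -4
V(j) = -14 (V(j) = (7/2)*(-4) = -14)
G(y) = -17/9 (G(y) = 0 - (y/y - 8/(-9)) = 0 - (1 - 8*(-1/9)) = 0 - (1 + 8/9) = 0 - 1*17/9 = 0 - 17/9 = -17/9)
1428 + G(V(2))*695 = 1428 - 17/9*695 = 1428 - 11815/9 = 1037/9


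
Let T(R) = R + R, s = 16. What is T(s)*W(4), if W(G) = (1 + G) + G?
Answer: 288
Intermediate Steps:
W(G) = 1 + 2*G
T(R) = 2*R
T(s)*W(4) = (2*16)*(1 + 2*4) = 32*(1 + 8) = 32*9 = 288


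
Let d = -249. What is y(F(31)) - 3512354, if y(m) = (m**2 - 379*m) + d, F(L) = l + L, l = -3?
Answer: -3522431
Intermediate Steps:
F(L) = -3 + L
y(m) = -249 + m**2 - 379*m (y(m) = (m**2 - 379*m) - 249 = -249 + m**2 - 379*m)
y(F(31)) - 3512354 = (-249 + (-3 + 31)**2 - 379*(-3 + 31)) - 3512354 = (-249 + 28**2 - 379*28) - 3512354 = (-249 + 784 - 10612) - 3512354 = -10077 - 3512354 = -3522431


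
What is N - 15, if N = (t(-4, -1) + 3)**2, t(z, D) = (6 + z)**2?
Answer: 34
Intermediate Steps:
N = 49 (N = ((6 - 4)**2 + 3)**2 = (2**2 + 3)**2 = (4 + 3)**2 = 7**2 = 49)
N - 15 = 49 - 15 = 34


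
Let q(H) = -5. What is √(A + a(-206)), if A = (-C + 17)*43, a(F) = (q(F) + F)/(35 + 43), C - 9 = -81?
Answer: √23267010/78 ≈ 61.841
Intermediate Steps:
C = -72 (C = 9 - 81 = -72)
a(F) = -5/78 + F/78 (a(F) = (-5 + F)/(35 + 43) = (-5 + F)/78 = (-5 + F)*(1/78) = -5/78 + F/78)
A = 3827 (A = (-1*(-72) + 17)*43 = (72 + 17)*43 = 89*43 = 3827)
√(A + a(-206)) = √(3827 + (-5/78 + (1/78)*(-206))) = √(3827 + (-5/78 - 103/39)) = √(3827 - 211/78) = √(298295/78) = √23267010/78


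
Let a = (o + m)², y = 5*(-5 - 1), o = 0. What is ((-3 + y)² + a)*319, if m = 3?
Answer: 350262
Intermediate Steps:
y = -30 (y = 5*(-6) = -30)
a = 9 (a = (0 + 3)² = 3² = 9)
((-3 + y)² + a)*319 = ((-3 - 30)² + 9)*319 = ((-33)² + 9)*319 = (1089 + 9)*319 = 1098*319 = 350262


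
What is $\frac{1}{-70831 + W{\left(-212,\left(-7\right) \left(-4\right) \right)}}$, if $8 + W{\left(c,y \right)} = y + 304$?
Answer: $- \frac{1}{70507} \approx -1.4183 \cdot 10^{-5}$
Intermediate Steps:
$W{\left(c,y \right)} = 296 + y$ ($W{\left(c,y \right)} = -8 + \left(y + 304\right) = -8 + \left(304 + y\right) = 296 + y$)
$\frac{1}{-70831 + W{\left(-212,\left(-7\right) \left(-4\right) \right)}} = \frac{1}{-70831 + \left(296 - -28\right)} = \frac{1}{-70831 + \left(296 + 28\right)} = \frac{1}{-70831 + 324} = \frac{1}{-70507} = - \frac{1}{70507}$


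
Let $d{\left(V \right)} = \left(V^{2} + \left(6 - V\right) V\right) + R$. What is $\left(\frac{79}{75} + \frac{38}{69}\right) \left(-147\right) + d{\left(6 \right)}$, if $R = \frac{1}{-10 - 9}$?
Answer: $- \frac{2183352}{10925} \approx -199.85$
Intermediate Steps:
$R = - \frac{1}{19}$ ($R = \frac{1}{-19} = - \frac{1}{19} \approx -0.052632$)
$d{\left(V \right)} = - \frac{1}{19} + V^{2} + V \left(6 - V\right)$ ($d{\left(V \right)} = \left(V^{2} + \left(6 - V\right) V\right) - \frac{1}{19} = \left(V^{2} + V \left(6 - V\right)\right) - \frac{1}{19} = - \frac{1}{19} + V^{2} + V \left(6 - V\right)$)
$\left(\frac{79}{75} + \frac{38}{69}\right) \left(-147\right) + d{\left(6 \right)} = \left(\frac{79}{75} + \frac{38}{69}\right) \left(-147\right) + \left(- \frac{1}{19} + 6 \cdot 6\right) = \left(79 \cdot \frac{1}{75} + 38 \cdot \frac{1}{69}\right) \left(-147\right) + \left(- \frac{1}{19} + 36\right) = \left(\frac{79}{75} + \frac{38}{69}\right) \left(-147\right) + \frac{683}{19} = \frac{2767}{1725} \left(-147\right) + \frac{683}{19} = - \frac{135583}{575} + \frac{683}{19} = - \frac{2183352}{10925}$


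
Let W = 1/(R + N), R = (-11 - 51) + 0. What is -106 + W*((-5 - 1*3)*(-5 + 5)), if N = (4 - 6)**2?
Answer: -106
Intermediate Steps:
R = -62 (R = -62 + 0 = -62)
N = 4 (N = (-2)**2 = 4)
W = -1/58 (W = 1/(-62 + 4) = 1/(-58) = -1/58 ≈ -0.017241)
-106 + W*((-5 - 1*3)*(-5 + 5)) = -106 - (-5 - 1*3)*(-5 + 5)/58 = -106 - (-5 - 3)*0/58 = -106 - (-4)*0/29 = -106 - 1/58*0 = -106 + 0 = -106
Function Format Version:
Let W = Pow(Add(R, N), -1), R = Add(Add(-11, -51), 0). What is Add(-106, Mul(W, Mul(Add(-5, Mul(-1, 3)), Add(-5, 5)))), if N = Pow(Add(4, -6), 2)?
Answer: -106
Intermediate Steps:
R = -62 (R = Add(-62, 0) = -62)
N = 4 (N = Pow(-2, 2) = 4)
W = Rational(-1, 58) (W = Pow(Add(-62, 4), -1) = Pow(-58, -1) = Rational(-1, 58) ≈ -0.017241)
Add(-106, Mul(W, Mul(Add(-5, Mul(-1, 3)), Add(-5, 5)))) = Add(-106, Mul(Rational(-1, 58), Mul(Add(-5, Mul(-1, 3)), Add(-5, 5)))) = Add(-106, Mul(Rational(-1, 58), Mul(Add(-5, -3), 0))) = Add(-106, Mul(Rational(-1, 58), Mul(-8, 0))) = Add(-106, Mul(Rational(-1, 58), 0)) = Add(-106, 0) = -106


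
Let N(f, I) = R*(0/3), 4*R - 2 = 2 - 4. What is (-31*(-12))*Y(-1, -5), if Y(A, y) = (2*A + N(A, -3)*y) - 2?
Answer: -1488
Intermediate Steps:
R = 0 (R = ½ + (2 - 4)/4 = ½ + (¼)*(-2) = ½ - ½ = 0)
N(f, I) = 0 (N(f, I) = 0*(0/3) = 0*(0*(⅓)) = 0*0 = 0)
Y(A, y) = -2 + 2*A (Y(A, y) = (2*A + 0*y) - 2 = (2*A + 0) - 2 = 2*A - 2 = -2 + 2*A)
(-31*(-12))*Y(-1, -5) = (-31*(-12))*(-2 + 2*(-1)) = 372*(-2 - 2) = 372*(-4) = -1488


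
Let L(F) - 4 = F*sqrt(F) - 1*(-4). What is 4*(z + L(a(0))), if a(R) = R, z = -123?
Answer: -460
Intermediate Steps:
L(F) = 8 + F**(3/2) (L(F) = 4 + (F*sqrt(F) - 1*(-4)) = 4 + (F**(3/2) + 4) = 4 + (4 + F**(3/2)) = 8 + F**(3/2))
4*(z + L(a(0))) = 4*(-123 + (8 + 0**(3/2))) = 4*(-123 + (8 + 0)) = 4*(-123 + 8) = 4*(-115) = -460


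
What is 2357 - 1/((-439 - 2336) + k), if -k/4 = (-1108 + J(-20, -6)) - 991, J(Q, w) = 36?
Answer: 12909288/5477 ≈ 2357.0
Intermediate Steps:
k = 8252 (k = -4*((-1108 + 36) - 991) = -4*(-1072 - 991) = -4*(-2063) = 8252)
2357 - 1/((-439 - 2336) + k) = 2357 - 1/((-439 - 2336) + 8252) = 2357 - 1/(-2775 + 8252) = 2357 - 1/5477 = 12909288/5477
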